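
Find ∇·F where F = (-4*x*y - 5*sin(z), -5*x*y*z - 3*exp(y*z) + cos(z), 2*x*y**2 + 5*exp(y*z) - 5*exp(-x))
-5*x*z + 5*y*exp(y*z) - 4*y - 3*z*exp(y*z)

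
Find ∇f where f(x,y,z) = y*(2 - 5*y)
(0, 2 - 10*y, 0)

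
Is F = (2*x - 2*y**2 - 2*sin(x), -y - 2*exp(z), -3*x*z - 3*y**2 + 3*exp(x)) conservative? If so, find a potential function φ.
No, ∇×F = (-6*y + 2*exp(z), 3*z - 3*exp(x), 4*y) ≠ 0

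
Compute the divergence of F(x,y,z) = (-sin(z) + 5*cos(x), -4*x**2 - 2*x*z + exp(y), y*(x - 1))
exp(y) - 5*sin(x)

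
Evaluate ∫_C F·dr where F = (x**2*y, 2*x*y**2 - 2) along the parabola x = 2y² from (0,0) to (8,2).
10996/35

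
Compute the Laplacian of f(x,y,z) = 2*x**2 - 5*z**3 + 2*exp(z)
-30*z + 2*exp(z) + 4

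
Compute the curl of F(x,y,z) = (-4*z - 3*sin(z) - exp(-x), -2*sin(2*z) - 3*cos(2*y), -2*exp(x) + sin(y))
(cos(y) + 4*cos(2*z), 2*exp(x) - 3*cos(z) - 4, 0)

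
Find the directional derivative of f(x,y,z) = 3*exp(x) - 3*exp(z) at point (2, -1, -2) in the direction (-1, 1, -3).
3*sqrt(11)*(3 - exp(4))*exp(-2)/11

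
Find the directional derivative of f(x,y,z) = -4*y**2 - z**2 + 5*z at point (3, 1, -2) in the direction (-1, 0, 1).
9*sqrt(2)/2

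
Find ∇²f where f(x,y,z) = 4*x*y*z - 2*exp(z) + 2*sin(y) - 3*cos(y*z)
3*y**2*cos(y*z) + 3*z**2*cos(y*z) - 2*exp(z) - 2*sin(y)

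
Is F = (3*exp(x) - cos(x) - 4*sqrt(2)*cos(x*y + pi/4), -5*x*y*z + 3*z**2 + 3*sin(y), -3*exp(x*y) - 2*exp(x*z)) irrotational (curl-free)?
No, ∇×F = (5*x*y - 3*x*exp(x*y) - 6*z, 3*y*exp(x*y) + 2*z*exp(x*z), -4*sqrt(2)*x*sin(x*y + pi/4) - 5*y*z)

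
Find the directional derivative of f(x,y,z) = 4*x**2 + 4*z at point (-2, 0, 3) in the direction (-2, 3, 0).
32*sqrt(13)/13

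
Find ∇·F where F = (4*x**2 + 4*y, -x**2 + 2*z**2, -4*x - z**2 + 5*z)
8*x - 2*z + 5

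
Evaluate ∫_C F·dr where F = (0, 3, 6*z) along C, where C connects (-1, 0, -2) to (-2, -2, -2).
-6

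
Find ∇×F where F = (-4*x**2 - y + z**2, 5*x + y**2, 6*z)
(0, 2*z, 6)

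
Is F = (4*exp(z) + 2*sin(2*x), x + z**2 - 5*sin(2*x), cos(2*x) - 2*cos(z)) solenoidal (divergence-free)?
No, ∇·F = 2*sin(z) + 4*cos(2*x)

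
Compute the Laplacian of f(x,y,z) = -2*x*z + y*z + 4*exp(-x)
4*exp(-x)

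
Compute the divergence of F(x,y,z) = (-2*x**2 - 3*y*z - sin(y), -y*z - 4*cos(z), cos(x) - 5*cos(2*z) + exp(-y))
-4*x - z + 10*sin(2*z)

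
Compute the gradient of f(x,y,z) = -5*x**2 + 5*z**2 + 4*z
(-10*x, 0, 10*z + 4)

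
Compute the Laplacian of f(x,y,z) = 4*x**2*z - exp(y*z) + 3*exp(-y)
-y**2*exp(y*z) - z**2*exp(y*z) + 8*z + 3*exp(-y)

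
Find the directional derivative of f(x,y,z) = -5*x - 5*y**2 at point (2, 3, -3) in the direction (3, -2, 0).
45*sqrt(13)/13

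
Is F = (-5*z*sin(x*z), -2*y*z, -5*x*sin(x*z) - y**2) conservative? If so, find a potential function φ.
Yes, F is conservative. φ = -y**2*z + 5*cos(x*z)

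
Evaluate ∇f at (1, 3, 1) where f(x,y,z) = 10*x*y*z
(30, 10, 30)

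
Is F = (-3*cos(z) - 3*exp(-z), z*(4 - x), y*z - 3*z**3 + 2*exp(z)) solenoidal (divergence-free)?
No, ∇·F = y - 9*z**2 + 2*exp(z)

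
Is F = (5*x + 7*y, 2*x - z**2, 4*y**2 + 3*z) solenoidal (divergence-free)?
No, ∇·F = 8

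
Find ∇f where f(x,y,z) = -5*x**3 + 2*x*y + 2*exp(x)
(-15*x**2 + 2*y + 2*exp(x), 2*x, 0)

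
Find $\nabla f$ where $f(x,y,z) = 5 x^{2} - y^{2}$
(10*x, -2*y, 0)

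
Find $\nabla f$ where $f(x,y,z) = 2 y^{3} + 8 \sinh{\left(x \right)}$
(8*cosh(x), 6*y**2, 0)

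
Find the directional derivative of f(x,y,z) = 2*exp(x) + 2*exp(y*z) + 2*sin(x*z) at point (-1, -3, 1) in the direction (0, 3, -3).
sqrt(2)*(4 + exp(3)*cos(1))*exp(-3)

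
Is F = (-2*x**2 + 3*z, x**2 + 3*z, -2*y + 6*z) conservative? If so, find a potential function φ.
No, ∇×F = (-5, 3, 2*x) ≠ 0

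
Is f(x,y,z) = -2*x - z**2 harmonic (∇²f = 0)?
No, ∇²f = -2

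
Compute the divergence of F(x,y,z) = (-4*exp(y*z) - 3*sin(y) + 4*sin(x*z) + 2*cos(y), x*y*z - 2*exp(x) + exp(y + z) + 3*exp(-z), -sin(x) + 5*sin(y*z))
x*z + 5*y*cos(y*z) + 4*z*cos(x*z) + exp(y + z)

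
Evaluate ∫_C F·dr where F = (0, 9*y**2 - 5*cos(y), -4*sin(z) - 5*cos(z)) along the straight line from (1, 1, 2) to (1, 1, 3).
4*cos(3) - 5*sin(3) - 4*cos(2) + 5*sin(2)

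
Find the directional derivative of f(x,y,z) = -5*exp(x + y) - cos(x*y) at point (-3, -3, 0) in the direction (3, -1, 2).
-sqrt(14)*(5 + 3*exp(6)*sin(9))*exp(-6)/7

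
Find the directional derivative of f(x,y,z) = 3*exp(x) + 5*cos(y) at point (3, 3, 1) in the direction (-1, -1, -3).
sqrt(11)*(-3*exp(3) + 5*sin(3))/11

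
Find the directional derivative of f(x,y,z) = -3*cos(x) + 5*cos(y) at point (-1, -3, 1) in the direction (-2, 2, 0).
sqrt(2)*(5*sin(3) + 3*sin(1))/2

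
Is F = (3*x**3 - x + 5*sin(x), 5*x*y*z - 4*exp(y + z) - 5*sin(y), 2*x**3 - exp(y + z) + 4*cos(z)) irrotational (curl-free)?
No, ∇×F = (-5*x*y + 3*exp(y + z), -6*x**2, 5*y*z)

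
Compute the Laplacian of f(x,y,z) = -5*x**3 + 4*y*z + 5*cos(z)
-30*x - 5*cos(z)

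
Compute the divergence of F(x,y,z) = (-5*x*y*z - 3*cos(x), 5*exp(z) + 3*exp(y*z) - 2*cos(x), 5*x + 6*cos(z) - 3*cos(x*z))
3*x*sin(x*z) - 5*y*z + 3*z*exp(y*z) + 3*sin(x) - 6*sin(z)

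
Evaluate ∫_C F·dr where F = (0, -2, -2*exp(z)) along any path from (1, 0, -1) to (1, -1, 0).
2*exp(-1)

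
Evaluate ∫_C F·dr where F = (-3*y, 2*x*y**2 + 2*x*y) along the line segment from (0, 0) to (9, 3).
135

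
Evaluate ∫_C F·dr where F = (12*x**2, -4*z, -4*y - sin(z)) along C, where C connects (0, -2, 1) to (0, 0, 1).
-8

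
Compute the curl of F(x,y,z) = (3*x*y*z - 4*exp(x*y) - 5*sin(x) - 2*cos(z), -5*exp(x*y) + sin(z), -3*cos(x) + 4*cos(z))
(-cos(z), 3*x*y - 3*sin(x) + 2*sin(z), -3*x*z + 4*x*exp(x*y) - 5*y*exp(x*y))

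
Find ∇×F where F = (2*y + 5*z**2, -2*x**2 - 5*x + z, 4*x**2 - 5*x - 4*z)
(-1, -8*x + 10*z + 5, -4*x - 7)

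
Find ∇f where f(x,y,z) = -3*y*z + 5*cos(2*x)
(-10*sin(2*x), -3*z, -3*y)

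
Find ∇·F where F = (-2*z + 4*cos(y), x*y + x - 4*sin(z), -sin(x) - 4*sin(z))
x - 4*cos(z)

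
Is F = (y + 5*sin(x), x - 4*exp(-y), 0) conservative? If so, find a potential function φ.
Yes, F is conservative. φ = x*y - 5*cos(x) + 4*exp(-y)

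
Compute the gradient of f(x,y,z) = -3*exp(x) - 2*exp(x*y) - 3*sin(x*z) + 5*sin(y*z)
(-2*y*exp(x*y) - 3*z*cos(x*z) - 3*exp(x), -2*x*exp(x*y) + 5*z*cos(y*z), -3*x*cos(x*z) + 5*y*cos(y*z))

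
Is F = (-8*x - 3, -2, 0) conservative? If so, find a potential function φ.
Yes, F is conservative. φ = -4*x**2 - 3*x - 2*y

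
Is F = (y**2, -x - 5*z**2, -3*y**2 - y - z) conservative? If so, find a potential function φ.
No, ∇×F = (-6*y + 10*z - 1, 0, -2*y - 1) ≠ 0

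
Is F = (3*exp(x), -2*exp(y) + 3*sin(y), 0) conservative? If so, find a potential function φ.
Yes, F is conservative. φ = 3*exp(x) - 2*exp(y) - 3*cos(y)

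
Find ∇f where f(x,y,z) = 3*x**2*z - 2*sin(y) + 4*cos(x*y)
(6*x*z - 4*y*sin(x*y), -4*x*sin(x*y) - 2*cos(y), 3*x**2)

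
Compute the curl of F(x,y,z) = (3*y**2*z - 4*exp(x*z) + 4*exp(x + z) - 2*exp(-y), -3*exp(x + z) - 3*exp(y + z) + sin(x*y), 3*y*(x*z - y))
(3*x*z - 6*y + 3*exp(x + z) + 3*exp(y + z), -4*x*exp(x*z) + 3*y**2 - 3*y*z + 4*exp(x + z), -6*y*z + y*cos(x*y) - 3*exp(x + z) - 2*exp(-y))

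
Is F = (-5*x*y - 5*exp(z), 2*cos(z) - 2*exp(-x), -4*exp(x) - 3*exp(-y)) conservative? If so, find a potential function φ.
No, ∇×F = (2*sin(z) + 3*exp(-y), 4*exp(x) - 5*exp(z), 5*x + 2*exp(-x)) ≠ 0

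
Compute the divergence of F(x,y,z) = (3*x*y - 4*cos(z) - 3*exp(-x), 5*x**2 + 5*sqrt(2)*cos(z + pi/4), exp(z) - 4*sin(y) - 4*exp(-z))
3*y + exp(z) + 4*exp(-z) + 3*exp(-x)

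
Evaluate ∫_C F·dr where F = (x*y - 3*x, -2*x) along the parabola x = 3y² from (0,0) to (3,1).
-119/10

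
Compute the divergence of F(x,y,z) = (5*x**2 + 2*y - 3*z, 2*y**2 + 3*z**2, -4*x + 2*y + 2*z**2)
10*x + 4*y + 4*z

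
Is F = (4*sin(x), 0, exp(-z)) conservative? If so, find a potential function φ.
Yes, F is conservative. φ = -4*cos(x) - exp(-z)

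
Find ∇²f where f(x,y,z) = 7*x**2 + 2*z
14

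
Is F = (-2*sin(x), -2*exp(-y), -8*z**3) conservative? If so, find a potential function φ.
Yes, F is conservative. φ = -2*z**4 + 2*cos(x) + 2*exp(-y)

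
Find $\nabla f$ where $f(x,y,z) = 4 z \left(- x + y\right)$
(-4*z, 4*z, -4*x + 4*y)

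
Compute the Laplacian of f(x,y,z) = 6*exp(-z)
6*exp(-z)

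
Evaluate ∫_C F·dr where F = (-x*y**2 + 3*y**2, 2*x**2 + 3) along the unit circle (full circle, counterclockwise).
0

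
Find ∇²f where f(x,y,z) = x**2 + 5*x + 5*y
2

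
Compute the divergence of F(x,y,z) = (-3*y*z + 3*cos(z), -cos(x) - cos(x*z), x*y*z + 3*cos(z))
x*y - 3*sin(z)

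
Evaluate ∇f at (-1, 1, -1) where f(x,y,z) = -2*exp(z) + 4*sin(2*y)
(0, 8*cos(2), -2*exp(-1))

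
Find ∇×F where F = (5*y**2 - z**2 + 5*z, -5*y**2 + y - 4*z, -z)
(4, 5 - 2*z, -10*y)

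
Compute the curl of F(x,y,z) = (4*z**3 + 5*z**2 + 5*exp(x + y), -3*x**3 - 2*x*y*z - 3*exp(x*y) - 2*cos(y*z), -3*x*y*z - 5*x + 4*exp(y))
(2*x*y - 3*x*z - 2*y*sin(y*z) + 4*exp(y), 3*y*z + 12*z**2 + 10*z + 5, -9*x**2 - 2*y*z - 3*y*exp(x*y) - 5*exp(x + y))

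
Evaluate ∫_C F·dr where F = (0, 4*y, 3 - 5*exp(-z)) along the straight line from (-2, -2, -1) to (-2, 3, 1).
16 - 10*sinh(1)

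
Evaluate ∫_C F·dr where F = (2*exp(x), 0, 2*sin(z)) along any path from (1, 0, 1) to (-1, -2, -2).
2*(E*(-E - cos(2) + cos(1)) + 1)*exp(-1)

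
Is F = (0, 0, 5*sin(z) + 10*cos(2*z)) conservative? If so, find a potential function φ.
Yes, F is conservative. φ = 5*sin(2*z) - 5*cos(z)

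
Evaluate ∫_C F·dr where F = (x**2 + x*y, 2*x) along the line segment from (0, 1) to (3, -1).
3/2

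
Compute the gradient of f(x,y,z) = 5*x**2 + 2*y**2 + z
(10*x, 4*y, 1)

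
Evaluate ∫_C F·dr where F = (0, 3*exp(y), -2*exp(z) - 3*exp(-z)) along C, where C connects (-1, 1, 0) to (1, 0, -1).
2 - 2*exp(-1)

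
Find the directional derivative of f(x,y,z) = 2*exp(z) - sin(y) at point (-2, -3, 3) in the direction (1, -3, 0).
3*sqrt(10)*cos(3)/10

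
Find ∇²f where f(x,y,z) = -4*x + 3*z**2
6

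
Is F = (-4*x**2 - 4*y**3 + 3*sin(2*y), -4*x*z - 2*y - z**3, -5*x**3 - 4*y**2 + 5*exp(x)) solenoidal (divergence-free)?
No, ∇·F = -8*x - 2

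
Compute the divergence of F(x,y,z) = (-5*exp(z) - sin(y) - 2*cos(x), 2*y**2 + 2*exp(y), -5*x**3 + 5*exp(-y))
4*y + 2*exp(y) + 2*sin(x)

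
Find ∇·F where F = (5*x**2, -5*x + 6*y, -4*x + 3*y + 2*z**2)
10*x + 4*z + 6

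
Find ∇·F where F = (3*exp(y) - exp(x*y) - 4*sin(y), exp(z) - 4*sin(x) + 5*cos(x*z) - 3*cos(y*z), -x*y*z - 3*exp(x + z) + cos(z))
-x*y - y*exp(x*y) + 3*z*sin(y*z) - 3*exp(x + z) - sin(z)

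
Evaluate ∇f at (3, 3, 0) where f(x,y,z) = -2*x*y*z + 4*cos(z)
(0, 0, -18)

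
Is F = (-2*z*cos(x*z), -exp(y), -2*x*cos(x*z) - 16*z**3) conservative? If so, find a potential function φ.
Yes, F is conservative. φ = -4*z**4 - exp(y) - 2*sin(x*z)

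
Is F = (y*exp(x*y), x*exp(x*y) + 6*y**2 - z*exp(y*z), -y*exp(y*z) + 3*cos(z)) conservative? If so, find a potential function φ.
Yes, F is conservative. φ = 2*y**3 + exp(x*y) - exp(y*z) + 3*sin(z)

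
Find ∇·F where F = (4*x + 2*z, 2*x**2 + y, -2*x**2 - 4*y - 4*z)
1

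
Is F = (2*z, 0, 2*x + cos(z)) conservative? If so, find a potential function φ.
Yes, F is conservative. φ = 2*x*z + sin(z)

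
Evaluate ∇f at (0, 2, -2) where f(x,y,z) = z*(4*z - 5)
(0, 0, -21)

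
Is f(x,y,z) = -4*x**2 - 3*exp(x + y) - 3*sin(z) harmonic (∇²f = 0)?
No, ∇²f = -6*exp(x + y) + 3*sin(z) - 8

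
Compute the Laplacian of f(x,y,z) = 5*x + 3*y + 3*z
0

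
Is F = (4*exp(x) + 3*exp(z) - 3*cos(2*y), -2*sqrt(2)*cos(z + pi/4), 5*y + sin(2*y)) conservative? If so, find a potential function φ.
No, ∇×F = (-2*sqrt(2)*sin(z + pi/4) + 2*cos(2*y) + 5, 3*exp(z), -6*sin(2*y)) ≠ 0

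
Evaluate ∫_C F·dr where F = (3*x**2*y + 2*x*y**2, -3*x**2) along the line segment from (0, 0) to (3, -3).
27/4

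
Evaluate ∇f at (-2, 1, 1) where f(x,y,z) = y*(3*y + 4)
(0, 10, 0)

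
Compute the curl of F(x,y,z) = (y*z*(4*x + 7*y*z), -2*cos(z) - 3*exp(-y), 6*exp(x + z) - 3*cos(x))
(-2*sin(z), 4*x*y + 14*y**2*z - 6*exp(x + z) - 3*sin(x), 2*z*(-2*x - 7*y*z))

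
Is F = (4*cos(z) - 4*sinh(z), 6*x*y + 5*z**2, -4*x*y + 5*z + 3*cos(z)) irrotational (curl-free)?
No, ∇×F = (-4*x - 10*z, 4*y - 4*sin(z) - 4*cosh(z), 6*y)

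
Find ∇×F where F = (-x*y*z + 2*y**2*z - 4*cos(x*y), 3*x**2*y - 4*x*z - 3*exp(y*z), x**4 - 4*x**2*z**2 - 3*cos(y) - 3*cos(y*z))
(4*x + 3*y*exp(y*z) + 3*z*sin(y*z) + 3*sin(y), -4*x**3 - x*y + 8*x*z**2 + 2*y**2, 6*x*y + x*z - 4*x*sin(x*y) - 4*y*z - 4*z)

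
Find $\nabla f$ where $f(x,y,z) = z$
(0, 0, 1)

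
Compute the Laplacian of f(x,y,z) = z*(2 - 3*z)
-6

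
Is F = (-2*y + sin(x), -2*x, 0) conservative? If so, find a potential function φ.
Yes, F is conservative. φ = -2*x*y - cos(x)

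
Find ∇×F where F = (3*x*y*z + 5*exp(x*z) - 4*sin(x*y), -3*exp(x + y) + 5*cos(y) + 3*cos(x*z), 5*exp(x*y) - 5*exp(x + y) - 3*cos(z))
(5*x*exp(x*y) + 3*x*sin(x*z) - 5*exp(x + y), 3*x*y + 5*x*exp(x*z) - 5*y*exp(x*y) + 5*exp(x + y), -3*x*z + 4*x*cos(x*y) - 3*z*sin(x*z) - 3*exp(x + y))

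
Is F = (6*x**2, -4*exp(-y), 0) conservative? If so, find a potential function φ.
Yes, F is conservative. φ = 2*x**3 + 4*exp(-y)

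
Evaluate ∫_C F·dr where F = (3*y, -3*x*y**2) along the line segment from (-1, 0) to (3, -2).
4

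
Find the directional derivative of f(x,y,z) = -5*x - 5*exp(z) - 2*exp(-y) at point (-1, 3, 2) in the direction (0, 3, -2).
2*sqrt(13)*(3 + 5*exp(5))*exp(-3)/13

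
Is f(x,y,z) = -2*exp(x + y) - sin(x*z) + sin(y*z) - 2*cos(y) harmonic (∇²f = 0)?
No, ∇²f = x**2*sin(x*z) - y**2*sin(y*z) + z**2*sin(x*z) - z**2*sin(y*z) - 4*exp(x + y) + 2*cos(y)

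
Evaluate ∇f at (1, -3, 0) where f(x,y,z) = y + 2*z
(0, 1, 2)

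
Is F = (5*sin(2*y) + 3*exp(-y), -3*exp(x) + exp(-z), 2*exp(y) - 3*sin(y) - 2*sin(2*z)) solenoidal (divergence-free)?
No, ∇·F = -4*cos(2*z)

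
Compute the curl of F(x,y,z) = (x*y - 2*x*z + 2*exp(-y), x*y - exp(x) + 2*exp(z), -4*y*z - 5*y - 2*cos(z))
(-4*z - 2*exp(z) - 5, -2*x, -x + y - exp(x) + 2*exp(-y))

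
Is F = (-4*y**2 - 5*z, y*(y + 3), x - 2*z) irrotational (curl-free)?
No, ∇×F = (0, -6, 8*y)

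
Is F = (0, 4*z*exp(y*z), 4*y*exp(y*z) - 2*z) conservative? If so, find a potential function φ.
Yes, F is conservative. φ = -z**2 + 4*exp(y*z)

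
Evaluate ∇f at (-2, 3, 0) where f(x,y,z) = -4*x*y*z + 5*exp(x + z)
(5*exp(-2), 0, 5*exp(-2) + 24)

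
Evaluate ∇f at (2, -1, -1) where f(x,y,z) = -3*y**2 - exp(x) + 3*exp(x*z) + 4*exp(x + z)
((-3 + (4 - E)*exp(3))*exp(-2), 6, 2*(3 + 2*exp(3))*exp(-2))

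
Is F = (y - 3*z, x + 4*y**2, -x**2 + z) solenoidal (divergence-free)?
No, ∇·F = 8*y + 1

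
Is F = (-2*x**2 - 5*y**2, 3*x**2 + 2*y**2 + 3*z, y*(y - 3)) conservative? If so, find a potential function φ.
No, ∇×F = (2*y - 6, 0, 6*x + 10*y) ≠ 0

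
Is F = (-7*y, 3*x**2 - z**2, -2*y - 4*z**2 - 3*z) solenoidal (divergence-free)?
No, ∇·F = -8*z - 3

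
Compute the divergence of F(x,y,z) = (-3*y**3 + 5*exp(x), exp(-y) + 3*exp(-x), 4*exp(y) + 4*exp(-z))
5*exp(x) - 4*exp(-z) - exp(-y)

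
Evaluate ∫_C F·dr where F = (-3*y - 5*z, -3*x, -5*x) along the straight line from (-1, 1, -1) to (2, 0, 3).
-28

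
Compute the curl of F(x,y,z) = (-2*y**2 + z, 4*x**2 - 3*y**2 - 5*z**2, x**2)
(10*z, 1 - 2*x, 8*x + 4*y)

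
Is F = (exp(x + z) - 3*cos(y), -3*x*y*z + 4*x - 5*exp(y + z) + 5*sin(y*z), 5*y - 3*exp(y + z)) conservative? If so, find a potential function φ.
No, ∇×F = (3*x*y - 5*y*cos(y*z) + 2*exp(y + z) + 5, exp(x + z), -3*y*z - 3*sin(y) + 4) ≠ 0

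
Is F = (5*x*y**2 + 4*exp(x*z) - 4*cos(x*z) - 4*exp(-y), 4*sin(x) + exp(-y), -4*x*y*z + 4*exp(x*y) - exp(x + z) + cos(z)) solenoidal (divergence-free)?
No, ∇·F = -4*x*y + 5*y**2 + 4*z*exp(x*z) + 4*z*sin(x*z) - exp(x + z) - sin(z) - exp(-y)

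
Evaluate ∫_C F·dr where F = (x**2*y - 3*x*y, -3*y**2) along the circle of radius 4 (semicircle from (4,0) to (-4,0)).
-32*pi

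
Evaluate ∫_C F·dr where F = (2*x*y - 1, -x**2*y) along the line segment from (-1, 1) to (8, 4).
-3/4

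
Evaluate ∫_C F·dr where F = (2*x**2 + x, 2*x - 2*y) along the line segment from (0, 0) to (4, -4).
56/3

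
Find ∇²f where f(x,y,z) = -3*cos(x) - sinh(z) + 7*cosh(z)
3*cos(x) - sinh(z) + 7*cosh(z)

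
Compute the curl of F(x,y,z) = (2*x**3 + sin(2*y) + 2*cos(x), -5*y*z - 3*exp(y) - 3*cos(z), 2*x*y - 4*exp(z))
(2*x + 5*y - 3*sin(z), -2*y, -2*cos(2*y))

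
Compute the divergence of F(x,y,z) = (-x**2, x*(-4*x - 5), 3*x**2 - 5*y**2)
-2*x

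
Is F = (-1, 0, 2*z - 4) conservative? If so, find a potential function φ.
Yes, F is conservative. φ = -x + z**2 - 4*z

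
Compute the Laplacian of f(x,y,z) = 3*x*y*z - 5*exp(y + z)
-10*exp(y + z)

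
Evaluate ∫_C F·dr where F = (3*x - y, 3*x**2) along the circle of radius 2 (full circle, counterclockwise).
4*pi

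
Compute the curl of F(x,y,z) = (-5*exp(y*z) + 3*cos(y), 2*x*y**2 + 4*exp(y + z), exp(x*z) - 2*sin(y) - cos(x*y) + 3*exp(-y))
(x*sin(x*y) - 4*exp(y + z) - 2*cos(y) - 3*exp(-y), -5*y*exp(y*z) - y*sin(x*y) - z*exp(x*z), 2*y**2 + 5*z*exp(y*z) + 3*sin(y))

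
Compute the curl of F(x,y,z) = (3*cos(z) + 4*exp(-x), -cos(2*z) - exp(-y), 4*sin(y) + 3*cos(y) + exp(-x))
(-3*sin(y) - 2*sin(2*z) + 4*cos(y), -3*sin(z) + exp(-x), 0)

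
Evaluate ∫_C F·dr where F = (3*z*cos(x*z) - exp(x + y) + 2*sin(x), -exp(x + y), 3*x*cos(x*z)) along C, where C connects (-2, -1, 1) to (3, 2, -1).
-exp(5) + 2*cos(2) - 3*sin(3) + exp(-3) - 2*cos(3) + 3*sin(2)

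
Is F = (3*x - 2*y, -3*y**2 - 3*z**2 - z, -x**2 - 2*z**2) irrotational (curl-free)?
No, ∇×F = (6*z + 1, 2*x, 2)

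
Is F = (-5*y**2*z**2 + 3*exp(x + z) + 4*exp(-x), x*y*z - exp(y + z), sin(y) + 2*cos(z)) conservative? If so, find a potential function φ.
No, ∇×F = (-x*y + exp(y + z) + cos(y), -10*y**2*z + 3*exp(x + z), y*z*(10*z + 1)) ≠ 0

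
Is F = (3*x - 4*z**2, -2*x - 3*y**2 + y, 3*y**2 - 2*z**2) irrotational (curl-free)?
No, ∇×F = (6*y, -8*z, -2)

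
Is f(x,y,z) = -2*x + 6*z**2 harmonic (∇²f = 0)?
No, ∇²f = 12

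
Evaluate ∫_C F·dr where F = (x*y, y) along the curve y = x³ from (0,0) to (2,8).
192/5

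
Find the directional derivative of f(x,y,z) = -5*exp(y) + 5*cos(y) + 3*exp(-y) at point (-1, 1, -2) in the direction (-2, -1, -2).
(3 + 5*E*(sin(1) + E))*exp(-1)/3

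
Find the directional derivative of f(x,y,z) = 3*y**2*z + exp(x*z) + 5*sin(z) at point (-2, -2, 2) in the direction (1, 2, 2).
-8 + 10*cos(2)/3 - 2*exp(-4)/3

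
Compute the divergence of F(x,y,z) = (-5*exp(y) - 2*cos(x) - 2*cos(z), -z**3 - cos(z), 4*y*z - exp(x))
4*y + 2*sin(x)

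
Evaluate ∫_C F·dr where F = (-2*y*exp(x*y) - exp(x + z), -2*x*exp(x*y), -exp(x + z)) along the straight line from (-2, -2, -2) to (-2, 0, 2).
-3 + sinh(4) + 3*cosh(4)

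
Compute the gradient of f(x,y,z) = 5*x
(5, 0, 0)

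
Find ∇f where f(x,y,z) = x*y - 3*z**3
(y, x, -9*z**2)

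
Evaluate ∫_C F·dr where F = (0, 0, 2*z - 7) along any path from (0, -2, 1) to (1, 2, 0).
6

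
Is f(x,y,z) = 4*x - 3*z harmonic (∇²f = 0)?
Yes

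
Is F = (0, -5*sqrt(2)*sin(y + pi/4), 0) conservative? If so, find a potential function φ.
Yes, F is conservative. φ = 5*sqrt(2)*cos(y + pi/4)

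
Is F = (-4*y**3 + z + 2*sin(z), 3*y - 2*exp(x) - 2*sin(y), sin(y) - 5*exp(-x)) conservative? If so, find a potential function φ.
No, ∇×F = (cos(y), 2*cos(z) + 1 - 5*exp(-x), 12*y**2 - 2*exp(x)) ≠ 0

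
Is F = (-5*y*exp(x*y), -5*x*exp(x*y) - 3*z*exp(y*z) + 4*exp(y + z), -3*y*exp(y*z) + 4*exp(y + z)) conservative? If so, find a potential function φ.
Yes, F is conservative. φ = -5*exp(x*y) - 3*exp(y*z) + 4*exp(y + z)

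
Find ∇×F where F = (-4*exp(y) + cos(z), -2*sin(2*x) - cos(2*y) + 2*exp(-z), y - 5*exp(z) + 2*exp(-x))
(1 + 2*exp(-z), -sin(z) + 2*exp(-x), 4*exp(y) - 4*cos(2*x))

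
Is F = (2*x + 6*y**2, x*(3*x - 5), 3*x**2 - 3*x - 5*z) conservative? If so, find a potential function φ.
No, ∇×F = (0, 3 - 6*x, 6*x - 12*y - 5) ≠ 0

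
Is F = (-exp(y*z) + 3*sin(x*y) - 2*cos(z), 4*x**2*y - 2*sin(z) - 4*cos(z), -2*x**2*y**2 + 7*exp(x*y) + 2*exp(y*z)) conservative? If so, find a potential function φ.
No, ∇×F = (-4*x**2*y + 7*x*exp(x*y) + 2*z*exp(y*z) - 4*sin(z) + 2*cos(z), 4*x*y**2 - 7*y*exp(x*y) - y*exp(y*z) + 2*sin(z), 8*x*y - 3*x*cos(x*y) + z*exp(y*z)) ≠ 0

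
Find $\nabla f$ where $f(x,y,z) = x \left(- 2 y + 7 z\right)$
(-2*y + 7*z, -2*x, 7*x)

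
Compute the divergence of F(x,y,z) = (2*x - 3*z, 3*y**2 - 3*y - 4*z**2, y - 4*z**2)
6*y - 8*z - 1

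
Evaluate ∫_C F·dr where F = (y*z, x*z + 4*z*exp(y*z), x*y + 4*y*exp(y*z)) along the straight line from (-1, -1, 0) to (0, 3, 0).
0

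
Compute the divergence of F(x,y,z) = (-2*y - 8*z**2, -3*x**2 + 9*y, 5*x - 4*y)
9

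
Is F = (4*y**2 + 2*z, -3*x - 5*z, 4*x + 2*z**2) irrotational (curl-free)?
No, ∇×F = (5, -2, -8*y - 3)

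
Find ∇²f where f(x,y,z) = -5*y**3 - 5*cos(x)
-30*y + 5*cos(x)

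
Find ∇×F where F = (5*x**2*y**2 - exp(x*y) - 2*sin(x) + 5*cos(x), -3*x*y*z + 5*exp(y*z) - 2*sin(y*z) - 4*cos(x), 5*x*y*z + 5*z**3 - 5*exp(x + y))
(3*x*y + 5*x*z - 5*y*exp(y*z) + 2*y*cos(y*z) - 5*exp(x + y), -5*y*z + 5*exp(x + y), -10*x**2*y + x*exp(x*y) - 3*y*z + 4*sin(x))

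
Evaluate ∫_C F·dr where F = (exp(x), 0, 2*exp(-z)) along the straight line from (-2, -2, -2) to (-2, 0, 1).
-(2 - 2*exp(3))*exp(-1)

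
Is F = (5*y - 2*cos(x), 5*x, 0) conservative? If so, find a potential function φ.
Yes, F is conservative. φ = 5*x*y - 2*sin(x)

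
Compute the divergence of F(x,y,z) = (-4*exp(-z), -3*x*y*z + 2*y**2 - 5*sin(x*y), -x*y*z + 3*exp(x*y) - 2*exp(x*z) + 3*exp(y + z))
-x*y - 3*x*z - 2*x*exp(x*z) - 5*x*cos(x*y) + 4*y + 3*exp(y + z)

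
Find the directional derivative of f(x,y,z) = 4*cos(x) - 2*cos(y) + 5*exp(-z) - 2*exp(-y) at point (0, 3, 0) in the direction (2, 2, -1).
(4 + (4*sin(3) + 5)*exp(3))*exp(-3)/3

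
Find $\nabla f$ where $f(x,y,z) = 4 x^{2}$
(8*x, 0, 0)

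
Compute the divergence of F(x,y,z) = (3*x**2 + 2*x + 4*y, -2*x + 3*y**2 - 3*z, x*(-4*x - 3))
6*x + 6*y + 2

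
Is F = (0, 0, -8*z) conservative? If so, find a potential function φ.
Yes, F is conservative. φ = -4*z**2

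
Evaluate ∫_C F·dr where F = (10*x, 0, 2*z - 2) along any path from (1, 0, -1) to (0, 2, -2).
0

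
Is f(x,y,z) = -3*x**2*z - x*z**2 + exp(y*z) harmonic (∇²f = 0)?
No, ∇²f = -2*x + y**2*exp(y*z) + z**2*exp(y*z) - 6*z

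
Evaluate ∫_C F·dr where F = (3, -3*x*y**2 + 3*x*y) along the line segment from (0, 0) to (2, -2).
26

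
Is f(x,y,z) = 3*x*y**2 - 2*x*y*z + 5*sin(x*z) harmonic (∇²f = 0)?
No, ∇²f = -5*x**2*sin(x*z) + 6*x - 5*z**2*sin(x*z)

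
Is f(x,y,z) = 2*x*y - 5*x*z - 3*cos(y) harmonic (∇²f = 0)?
No, ∇²f = 3*cos(y)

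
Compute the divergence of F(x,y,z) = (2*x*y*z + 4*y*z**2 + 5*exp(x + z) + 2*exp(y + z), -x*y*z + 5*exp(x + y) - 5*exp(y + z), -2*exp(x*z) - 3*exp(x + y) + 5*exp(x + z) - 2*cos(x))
-x*z - 2*x*exp(x*z) + 2*y*z + 5*exp(x + y) + 10*exp(x + z) - 5*exp(y + z)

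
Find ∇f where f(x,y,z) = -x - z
(-1, 0, -1)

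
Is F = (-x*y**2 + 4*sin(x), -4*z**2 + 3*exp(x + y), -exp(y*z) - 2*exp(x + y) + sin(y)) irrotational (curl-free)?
No, ∇×F = (-z*exp(y*z) + 8*z - 2*exp(x + y) + cos(y), 2*exp(x + y), 2*x*y + 3*exp(x + y))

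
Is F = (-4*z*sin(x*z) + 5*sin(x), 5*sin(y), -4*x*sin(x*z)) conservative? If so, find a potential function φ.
Yes, F is conservative. φ = -5*cos(x) - 5*cos(y) + 4*cos(x*z)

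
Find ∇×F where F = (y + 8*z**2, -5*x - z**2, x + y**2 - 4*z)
(2*y + 2*z, 16*z - 1, -6)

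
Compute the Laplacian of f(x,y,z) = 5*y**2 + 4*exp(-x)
10 + 4*exp(-x)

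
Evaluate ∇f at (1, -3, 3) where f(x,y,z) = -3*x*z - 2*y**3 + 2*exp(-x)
(-9 - 2*exp(-1), -54, -3)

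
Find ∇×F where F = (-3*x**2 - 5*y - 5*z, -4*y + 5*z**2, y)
(1 - 10*z, -5, 5)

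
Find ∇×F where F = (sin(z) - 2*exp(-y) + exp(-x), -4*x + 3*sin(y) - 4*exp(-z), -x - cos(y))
(sin(y) - 4*exp(-z), cos(z) + 1, -4 - 2*exp(-y))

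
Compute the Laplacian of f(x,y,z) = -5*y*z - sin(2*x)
4*sin(2*x)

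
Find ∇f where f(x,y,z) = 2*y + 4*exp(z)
(0, 2, 4*exp(z))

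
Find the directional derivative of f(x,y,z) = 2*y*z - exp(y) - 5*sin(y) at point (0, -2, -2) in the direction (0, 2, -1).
-2*sqrt(5)*(5*exp(2)*cos(2) + 1 + 2*exp(2))*exp(-2)/5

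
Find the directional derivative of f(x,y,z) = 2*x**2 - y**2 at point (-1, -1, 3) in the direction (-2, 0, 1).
8*sqrt(5)/5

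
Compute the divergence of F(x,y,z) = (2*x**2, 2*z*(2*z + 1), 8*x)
4*x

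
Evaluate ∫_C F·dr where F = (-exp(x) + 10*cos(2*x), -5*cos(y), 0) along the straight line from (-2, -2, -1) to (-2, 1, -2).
-5*sin(2) - 5*sin(1)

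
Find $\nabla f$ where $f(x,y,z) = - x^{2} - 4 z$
(-2*x, 0, -4)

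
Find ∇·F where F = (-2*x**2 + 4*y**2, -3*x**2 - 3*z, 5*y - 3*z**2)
-4*x - 6*z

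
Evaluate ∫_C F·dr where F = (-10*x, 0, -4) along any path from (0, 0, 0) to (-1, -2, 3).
-17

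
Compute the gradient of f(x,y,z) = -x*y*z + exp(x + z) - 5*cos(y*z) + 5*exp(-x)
(-y*z + exp(x + z) - 5*exp(-x), z*(-x + 5*sin(y*z)), -x*y + 5*y*sin(y*z) + exp(x + z))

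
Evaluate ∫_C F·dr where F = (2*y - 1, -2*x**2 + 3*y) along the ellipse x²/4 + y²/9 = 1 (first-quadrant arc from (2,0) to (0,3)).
-3*pi - 1/2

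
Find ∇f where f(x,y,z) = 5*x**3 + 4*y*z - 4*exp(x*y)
(15*x**2 - 4*y*exp(x*y), -4*x*exp(x*y) + 4*z, 4*y)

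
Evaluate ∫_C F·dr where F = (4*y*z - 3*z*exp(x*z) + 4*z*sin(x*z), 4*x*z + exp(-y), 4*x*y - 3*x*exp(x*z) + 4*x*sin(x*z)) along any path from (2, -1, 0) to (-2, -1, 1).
-3*exp(-2) - 4*cos(2) + 15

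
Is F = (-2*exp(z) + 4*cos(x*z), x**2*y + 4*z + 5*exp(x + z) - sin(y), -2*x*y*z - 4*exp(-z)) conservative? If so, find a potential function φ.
No, ∇×F = (-2*x*z - 5*exp(x + z) - 4, -4*x*sin(x*z) + 2*y*z - 2*exp(z), 2*x*y + 5*exp(x + z)) ≠ 0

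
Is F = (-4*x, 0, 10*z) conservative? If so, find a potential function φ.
Yes, F is conservative. φ = -2*x**2 + 5*z**2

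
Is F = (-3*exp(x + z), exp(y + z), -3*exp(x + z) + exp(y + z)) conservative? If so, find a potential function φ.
Yes, F is conservative. φ = -3*exp(x + z) + exp(y + z)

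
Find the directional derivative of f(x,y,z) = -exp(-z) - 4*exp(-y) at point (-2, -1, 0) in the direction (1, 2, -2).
-2/3 + 8*E/3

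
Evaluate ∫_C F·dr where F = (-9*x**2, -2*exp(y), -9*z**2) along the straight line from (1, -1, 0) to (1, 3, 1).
-2*exp(3) - 3 + 2*exp(-1)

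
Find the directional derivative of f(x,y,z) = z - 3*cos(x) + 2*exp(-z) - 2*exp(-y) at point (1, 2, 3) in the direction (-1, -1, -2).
sqrt(6)*(-3*exp(3)*sin(1) - 2*exp(3) - 2*E + 4)*exp(-3)/6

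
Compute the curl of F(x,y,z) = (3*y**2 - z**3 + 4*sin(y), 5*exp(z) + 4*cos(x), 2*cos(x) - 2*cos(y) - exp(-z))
(-5*exp(z) + 2*sin(y), -3*z**2 + 2*sin(x), -6*y - 4*sin(x) - 4*cos(y))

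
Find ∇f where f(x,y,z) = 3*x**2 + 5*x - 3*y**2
(6*x + 5, -6*y, 0)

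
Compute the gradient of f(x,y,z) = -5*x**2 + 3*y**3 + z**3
(-10*x, 9*y**2, 3*z**2)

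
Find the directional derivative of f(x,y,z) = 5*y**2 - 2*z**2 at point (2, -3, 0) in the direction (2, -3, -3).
45*sqrt(22)/11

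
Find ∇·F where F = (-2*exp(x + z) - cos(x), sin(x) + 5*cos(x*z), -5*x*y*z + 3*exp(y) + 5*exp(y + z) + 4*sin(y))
-5*x*y - 2*exp(x + z) + 5*exp(y + z) + sin(x)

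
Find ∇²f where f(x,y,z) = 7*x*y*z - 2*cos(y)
2*cos(y)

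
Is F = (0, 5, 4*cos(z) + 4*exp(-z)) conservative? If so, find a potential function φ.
Yes, F is conservative. φ = 5*y + 4*sin(z) - 4*exp(-z)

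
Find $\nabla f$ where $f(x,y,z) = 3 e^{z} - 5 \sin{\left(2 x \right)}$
(-10*cos(2*x), 0, 3*exp(z))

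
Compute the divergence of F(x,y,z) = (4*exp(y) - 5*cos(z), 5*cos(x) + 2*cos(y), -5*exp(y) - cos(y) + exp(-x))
-2*sin(y)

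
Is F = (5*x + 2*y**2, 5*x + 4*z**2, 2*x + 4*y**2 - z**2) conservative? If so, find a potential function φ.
No, ∇×F = (8*y - 8*z, -2, 5 - 4*y) ≠ 0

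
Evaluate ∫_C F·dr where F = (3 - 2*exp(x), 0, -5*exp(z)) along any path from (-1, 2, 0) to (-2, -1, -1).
-3*exp(-1) - 2*exp(-2) + 2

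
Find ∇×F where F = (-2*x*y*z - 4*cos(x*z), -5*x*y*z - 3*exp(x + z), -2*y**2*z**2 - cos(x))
(5*x*y - 4*y*z**2 + 3*exp(x + z), -2*x*y + 4*x*sin(x*z) - sin(x), 2*x*z - 5*y*z - 3*exp(x + z))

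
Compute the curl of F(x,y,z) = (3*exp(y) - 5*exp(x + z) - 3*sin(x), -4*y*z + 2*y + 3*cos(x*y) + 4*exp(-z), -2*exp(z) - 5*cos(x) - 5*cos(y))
(4*y + 5*sin(y) + 4*exp(-z), -5*exp(x + z) - 5*sin(x), -3*y*sin(x*y) - 3*exp(y))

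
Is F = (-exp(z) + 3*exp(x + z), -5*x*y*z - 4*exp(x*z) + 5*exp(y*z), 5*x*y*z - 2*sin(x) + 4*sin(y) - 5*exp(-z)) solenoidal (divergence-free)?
No, ∇·F = 5*x*y - 5*x*z + 5*z*exp(y*z) + 3*exp(x + z) + 5*exp(-z)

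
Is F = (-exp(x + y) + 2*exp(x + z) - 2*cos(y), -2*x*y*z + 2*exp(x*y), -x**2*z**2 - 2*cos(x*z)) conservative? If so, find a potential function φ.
No, ∇×F = (2*x*y, 2*x*z**2 - 2*z*sin(x*z) + 2*exp(x + z), -2*y*z + 2*y*exp(x*y) + exp(x + y) - 2*sin(y)) ≠ 0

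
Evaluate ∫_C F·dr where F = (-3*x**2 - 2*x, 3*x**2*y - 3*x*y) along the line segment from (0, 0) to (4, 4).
48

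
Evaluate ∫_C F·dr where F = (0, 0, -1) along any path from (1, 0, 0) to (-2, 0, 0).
0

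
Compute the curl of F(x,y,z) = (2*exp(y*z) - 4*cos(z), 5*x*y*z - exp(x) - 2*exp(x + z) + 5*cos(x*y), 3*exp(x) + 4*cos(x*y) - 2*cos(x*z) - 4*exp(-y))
(-5*x*y - 4*x*sin(x*y) + 2*exp(x + z) + 4*exp(-y), 2*y*exp(y*z) + 4*y*sin(x*y) - 2*z*sin(x*z) - 3*exp(x) + 4*sin(z), 5*y*z - 5*y*sin(x*y) - 2*z*exp(y*z) - exp(x) - 2*exp(x + z))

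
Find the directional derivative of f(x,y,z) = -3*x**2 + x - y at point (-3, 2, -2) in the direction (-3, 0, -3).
-19*sqrt(2)/2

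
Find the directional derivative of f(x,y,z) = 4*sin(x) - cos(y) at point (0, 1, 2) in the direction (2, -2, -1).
8/3 - 2*sin(1)/3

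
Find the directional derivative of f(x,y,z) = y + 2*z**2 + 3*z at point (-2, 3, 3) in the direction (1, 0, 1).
15*sqrt(2)/2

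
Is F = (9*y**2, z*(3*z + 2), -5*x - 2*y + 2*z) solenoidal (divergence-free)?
No, ∇·F = 2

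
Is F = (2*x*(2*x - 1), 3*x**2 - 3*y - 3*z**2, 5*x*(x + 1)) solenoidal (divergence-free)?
No, ∇·F = 8*x - 5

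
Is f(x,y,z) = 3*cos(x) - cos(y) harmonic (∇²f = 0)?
No, ∇²f = -3*cos(x) + cos(y)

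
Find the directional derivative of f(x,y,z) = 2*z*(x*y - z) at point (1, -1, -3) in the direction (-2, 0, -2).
-8*sqrt(2)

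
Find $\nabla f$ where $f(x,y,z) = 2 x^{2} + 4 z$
(4*x, 0, 4)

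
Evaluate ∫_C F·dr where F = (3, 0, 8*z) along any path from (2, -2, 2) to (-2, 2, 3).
8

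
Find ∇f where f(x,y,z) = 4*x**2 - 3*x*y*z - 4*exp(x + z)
(8*x - 3*y*z - 4*exp(x + z), -3*x*z, -3*x*y - 4*exp(x + z))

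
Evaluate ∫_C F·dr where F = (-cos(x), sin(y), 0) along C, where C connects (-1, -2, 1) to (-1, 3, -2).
cos(2) - cos(3)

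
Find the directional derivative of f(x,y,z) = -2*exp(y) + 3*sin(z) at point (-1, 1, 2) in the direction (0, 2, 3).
sqrt(13)*(-4*E + 9*cos(2))/13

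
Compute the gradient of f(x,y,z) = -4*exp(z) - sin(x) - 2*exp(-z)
(-cos(x), 0, -4*exp(z) + 2*exp(-z))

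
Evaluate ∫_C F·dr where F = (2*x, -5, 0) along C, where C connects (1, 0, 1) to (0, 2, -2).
-11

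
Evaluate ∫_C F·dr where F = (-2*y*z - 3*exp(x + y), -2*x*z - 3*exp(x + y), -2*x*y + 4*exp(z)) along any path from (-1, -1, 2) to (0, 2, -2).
4 - 14*sinh(2)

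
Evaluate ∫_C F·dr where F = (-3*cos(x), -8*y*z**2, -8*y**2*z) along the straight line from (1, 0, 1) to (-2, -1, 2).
-16 + 3*sin(1) + 3*sin(2)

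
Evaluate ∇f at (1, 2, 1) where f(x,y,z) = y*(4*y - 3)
(0, 13, 0)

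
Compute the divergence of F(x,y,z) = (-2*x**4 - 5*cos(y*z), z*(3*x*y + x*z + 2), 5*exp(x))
x*(-8*x**2 + 3*z)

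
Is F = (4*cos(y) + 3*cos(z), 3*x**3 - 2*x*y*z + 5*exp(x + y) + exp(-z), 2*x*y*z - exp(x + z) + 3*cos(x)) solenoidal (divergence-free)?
No, ∇·F = 2*x*y - 2*x*z + 5*exp(x + y) - exp(x + z)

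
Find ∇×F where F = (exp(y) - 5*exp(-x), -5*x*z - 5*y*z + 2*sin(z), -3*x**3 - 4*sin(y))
(5*x + 5*y - 4*cos(y) - 2*cos(z), 9*x**2, -5*z - exp(y))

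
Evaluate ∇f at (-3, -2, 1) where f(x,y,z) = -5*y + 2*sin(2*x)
(4*cos(6), -5, 0)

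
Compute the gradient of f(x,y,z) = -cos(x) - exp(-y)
(sin(x), exp(-y), 0)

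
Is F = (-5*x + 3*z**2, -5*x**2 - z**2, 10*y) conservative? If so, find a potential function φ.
No, ∇×F = (2*z + 10, 6*z, -10*x) ≠ 0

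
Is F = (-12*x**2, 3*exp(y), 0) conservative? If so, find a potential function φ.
Yes, F is conservative. φ = -4*x**3 + 3*exp(y)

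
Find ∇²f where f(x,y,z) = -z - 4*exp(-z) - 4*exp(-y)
-4*exp(-z) - 4*exp(-y)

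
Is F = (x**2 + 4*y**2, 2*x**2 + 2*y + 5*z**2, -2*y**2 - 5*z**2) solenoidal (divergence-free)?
No, ∇·F = 2*x - 10*z + 2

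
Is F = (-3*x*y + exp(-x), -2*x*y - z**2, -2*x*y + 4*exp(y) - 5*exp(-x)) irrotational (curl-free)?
No, ∇×F = (-2*x + 2*z + 4*exp(y), 2*y - 5*exp(-x), 3*x - 2*y)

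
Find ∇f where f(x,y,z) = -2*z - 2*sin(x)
(-2*cos(x), 0, -2)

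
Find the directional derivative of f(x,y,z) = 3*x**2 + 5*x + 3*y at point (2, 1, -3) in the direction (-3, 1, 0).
-24*sqrt(10)/5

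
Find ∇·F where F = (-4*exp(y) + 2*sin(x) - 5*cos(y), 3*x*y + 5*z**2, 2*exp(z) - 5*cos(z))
3*x + 2*exp(z) + 5*sin(z) + 2*cos(x)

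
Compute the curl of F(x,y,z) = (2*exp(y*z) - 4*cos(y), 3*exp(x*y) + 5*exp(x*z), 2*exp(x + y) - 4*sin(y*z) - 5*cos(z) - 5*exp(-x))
(-5*x*exp(x*z) - 4*z*cos(y*z) + 2*exp(x + y), (2*(y*exp(y*z) - exp(x + y))*exp(x) - 5)*exp(-x), 3*y*exp(x*y) + 5*z*exp(x*z) - 2*z*exp(y*z) - 4*sin(y))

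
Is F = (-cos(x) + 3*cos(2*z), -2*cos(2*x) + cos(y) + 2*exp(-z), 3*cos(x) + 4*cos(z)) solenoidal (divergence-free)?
No, ∇·F = sin(x) - sin(y) - 4*sin(z)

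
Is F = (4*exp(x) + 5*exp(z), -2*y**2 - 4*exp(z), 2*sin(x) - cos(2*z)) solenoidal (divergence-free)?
No, ∇·F = -4*y + 4*exp(x) + 2*sin(2*z)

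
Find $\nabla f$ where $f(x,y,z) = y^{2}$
(0, 2*y, 0)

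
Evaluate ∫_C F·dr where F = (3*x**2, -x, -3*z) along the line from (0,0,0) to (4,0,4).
40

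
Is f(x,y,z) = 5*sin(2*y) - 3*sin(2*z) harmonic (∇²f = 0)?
No, ∇²f = -20*sin(2*y) + 12*sin(2*z)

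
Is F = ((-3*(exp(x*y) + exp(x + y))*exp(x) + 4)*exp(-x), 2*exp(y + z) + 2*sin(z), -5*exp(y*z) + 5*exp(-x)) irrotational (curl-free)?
No, ∇×F = (-5*z*exp(y*z) - 2*exp(y + z) - 2*cos(z), 5*exp(-x), 3*x*exp(x*y) + 3*exp(x + y))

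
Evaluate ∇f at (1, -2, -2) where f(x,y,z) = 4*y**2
(0, -16, 0)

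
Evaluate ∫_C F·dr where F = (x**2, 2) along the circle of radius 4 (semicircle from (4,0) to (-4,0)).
-128/3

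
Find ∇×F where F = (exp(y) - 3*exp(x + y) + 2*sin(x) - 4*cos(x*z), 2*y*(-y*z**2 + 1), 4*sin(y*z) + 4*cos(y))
(4*y**2*z + 4*z*cos(y*z) - 4*sin(y), 4*x*sin(x*z), -exp(y) + 3*exp(x + y))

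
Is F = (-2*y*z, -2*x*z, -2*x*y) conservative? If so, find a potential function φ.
Yes, F is conservative. φ = -2*x*y*z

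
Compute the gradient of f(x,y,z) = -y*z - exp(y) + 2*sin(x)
(2*cos(x), -z - exp(y), -y)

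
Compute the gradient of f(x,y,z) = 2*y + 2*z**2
(0, 2, 4*z)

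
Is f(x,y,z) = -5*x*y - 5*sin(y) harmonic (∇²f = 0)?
No, ∇²f = 5*sin(y)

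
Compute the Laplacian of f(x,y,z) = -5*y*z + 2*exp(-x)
2*exp(-x)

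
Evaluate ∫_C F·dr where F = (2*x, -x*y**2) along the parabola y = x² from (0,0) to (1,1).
5/7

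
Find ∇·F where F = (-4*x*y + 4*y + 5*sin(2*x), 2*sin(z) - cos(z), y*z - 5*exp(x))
-3*y + 10*cos(2*x)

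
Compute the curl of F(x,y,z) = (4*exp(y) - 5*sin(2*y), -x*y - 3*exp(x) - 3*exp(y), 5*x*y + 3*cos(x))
(5*x, -5*y + 3*sin(x), -y - 3*exp(x) - 4*exp(y) + 10*cos(2*y))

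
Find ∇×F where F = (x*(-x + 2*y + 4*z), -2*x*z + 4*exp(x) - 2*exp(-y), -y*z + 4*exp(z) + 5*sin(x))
(2*x - z, 4*x - 5*cos(x), -2*x - 2*z + 4*exp(x))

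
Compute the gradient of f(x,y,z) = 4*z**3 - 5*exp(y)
(0, -5*exp(y), 12*z**2)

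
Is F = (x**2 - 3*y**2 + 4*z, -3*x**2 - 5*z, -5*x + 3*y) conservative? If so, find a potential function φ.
No, ∇×F = (8, 9, -6*x + 6*y) ≠ 0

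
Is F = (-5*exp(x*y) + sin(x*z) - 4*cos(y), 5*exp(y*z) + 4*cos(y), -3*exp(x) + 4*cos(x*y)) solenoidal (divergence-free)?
No, ∇·F = -5*y*exp(x*y) + 5*z*exp(y*z) + z*cos(x*z) - 4*sin(y)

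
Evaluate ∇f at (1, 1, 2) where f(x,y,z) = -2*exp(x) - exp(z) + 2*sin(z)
(-2*E, 0, -exp(2) + 2*cos(2))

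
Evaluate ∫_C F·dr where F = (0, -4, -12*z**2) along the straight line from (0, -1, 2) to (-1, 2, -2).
52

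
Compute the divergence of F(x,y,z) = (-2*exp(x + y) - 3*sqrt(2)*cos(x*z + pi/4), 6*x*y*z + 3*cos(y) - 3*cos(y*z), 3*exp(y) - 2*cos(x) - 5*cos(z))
6*x*z + 3*z*sin(y*z) + 3*sqrt(2)*z*sin(x*z + pi/4) - 2*exp(x + y) - 3*sin(y) + 5*sin(z)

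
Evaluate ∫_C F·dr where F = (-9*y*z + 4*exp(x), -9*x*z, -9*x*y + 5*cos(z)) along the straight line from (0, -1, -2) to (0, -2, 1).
5*sin(1) + 5*sin(2)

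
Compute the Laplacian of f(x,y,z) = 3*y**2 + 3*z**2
12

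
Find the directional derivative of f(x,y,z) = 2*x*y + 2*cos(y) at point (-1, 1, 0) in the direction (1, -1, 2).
sqrt(6)*(sin(1) + 2)/3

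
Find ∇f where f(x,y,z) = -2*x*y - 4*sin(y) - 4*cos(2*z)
(-2*y, -2*x - 4*cos(y), 8*sin(2*z))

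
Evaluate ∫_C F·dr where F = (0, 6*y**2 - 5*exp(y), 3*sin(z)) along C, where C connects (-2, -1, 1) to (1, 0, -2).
-3 - 3*cos(2) + 3*cos(1) + 5*exp(-1)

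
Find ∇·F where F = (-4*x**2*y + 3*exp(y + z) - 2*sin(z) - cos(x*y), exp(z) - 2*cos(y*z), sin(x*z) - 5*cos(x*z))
-8*x*y + 5*x*sin(x*z) + x*cos(x*z) + y*sin(x*y) + 2*z*sin(y*z)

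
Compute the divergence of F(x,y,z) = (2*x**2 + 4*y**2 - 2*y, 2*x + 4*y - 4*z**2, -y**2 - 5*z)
4*x - 1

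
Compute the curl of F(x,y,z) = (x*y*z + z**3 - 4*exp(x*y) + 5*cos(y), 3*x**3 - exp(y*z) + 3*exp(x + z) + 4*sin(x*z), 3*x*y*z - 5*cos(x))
(3*x*z - 4*x*cos(x*z) + y*exp(y*z) - 3*exp(x + z), x*y - 3*y*z + 3*z**2 - 5*sin(x), 9*x**2 - x*z + 4*x*exp(x*y) + 4*z*cos(x*z) + 3*exp(x + z) + 5*sin(y))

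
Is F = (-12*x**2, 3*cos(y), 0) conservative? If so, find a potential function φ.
Yes, F is conservative. φ = -4*x**3 + 3*sin(y)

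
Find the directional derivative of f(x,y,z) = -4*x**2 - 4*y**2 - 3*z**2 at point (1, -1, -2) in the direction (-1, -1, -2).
-4*sqrt(6)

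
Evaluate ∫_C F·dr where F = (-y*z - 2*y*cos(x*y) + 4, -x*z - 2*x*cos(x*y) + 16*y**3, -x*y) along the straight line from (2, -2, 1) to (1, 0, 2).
-72 - 2*sin(4)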